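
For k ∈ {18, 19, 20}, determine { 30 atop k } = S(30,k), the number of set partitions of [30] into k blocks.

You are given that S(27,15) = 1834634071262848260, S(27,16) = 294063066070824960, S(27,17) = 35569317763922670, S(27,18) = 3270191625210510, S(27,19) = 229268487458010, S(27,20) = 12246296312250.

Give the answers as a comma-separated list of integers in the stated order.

68591811024147549270, 7145845579888333500, 581535955088511150

[28] T[28,16]:16*294063066070824960+1834634071262848260=6539643128396047620 · T[28,17]:17*35569317763922670+294063066070824960=898741468057510350 · T[28,18]:18*3270191625210510+35569317763922670=94432767017711850 · T[28,19]:19*229268487458010+3270191625210510=7626292886912700 · T[28,20]:20*12246296312250+229268487458010=474194413703010
[29] T[29,17]:17*898741468057510350+6539643128396047620=21818248085373723570 · T[29,18]:18*94432767017711850+898741468057510350=2598531274376323650 · T[29,19]:19*7626292886912700+94432767017711850=239332331869053150 · T[29,20]:20*474194413703010+7626292886912700=17110181160972900
[30] T[30,18]:18*2598531274376323650+21818248085373723570=68591811024147549270 · T[30,19]:19*239332331869053150+2598531274376323650=7145845579888333500 · T[30,20]:20*17110181160972900+239332331869053150=581535955088511150
Read S(30,18) = 68591811024147549270, S(30,19) = 7145845579888333500, S(30,20) = 581535955088511150.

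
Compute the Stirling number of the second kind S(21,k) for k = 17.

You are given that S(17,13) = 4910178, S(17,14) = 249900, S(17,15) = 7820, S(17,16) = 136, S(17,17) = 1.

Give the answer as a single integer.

34952799

r18: T_18,14=14×249900+4910178=8408778; T_18,15=15×7820+249900=367200; T_18,16=16×136+7820=9996; T_18,17=17×1+136=153
r19: T_19,15=15×367200+8408778=13916778; T_19,16=16×9996+367200=527136; T_19,17=17×153+9996=12597
r20: T_20,16=16×527136+13916778=22350954; T_20,17=17×12597+527136=741285
r21: T_21,17=17×741285+22350954=34952799
Read S(21,17) = 34952799.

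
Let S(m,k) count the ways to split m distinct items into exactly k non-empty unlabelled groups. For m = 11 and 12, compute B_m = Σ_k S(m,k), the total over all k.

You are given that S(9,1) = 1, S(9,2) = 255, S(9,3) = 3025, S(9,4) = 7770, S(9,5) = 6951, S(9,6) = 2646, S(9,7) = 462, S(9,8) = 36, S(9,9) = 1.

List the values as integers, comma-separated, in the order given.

row 10: T[10][1]=1·1+0=1  T[10][2]=2·255+1=511  T[10][3]=3·3025+255=9330  T[10][4]=4·7770+3025=34105  T[10][5]=5·6951+7770=42525  T[10][6]=6·2646+6951=22827  T[10][7]=7·462+2646=5880  T[10][8]=8·36+462=750  T[10][9]=9·1+36=45  T[10][10]=10·0+1=1
row 11: T[11][1]=1·1+0=1  T[11][2]=2·511+1=1023  T[11][3]=3·9330+511=28501  T[11][4]=4·34105+9330=145750  T[11][5]=5·42525+34105=246730  T[11][6]=6·22827+42525=179487  T[11][7]=7·5880+22827=63987  T[11][8]=8·750+5880=11880  T[11][9]=9·45+750=1155  T[11][10]=10·1+45=55  T[11][11]=11·0+1=1
row 12: T[12][1]=1·1+0=1  T[12][2]=2·1023+1=2047  T[12][3]=3·28501+1023=86526  T[12][4]=4·145750+28501=611501  T[12][5]=5·246730+145750=1379400  T[12][6]=6·179487+246730=1323652  T[12][7]=7·63987+179487=627396  T[12][8]=8·11880+63987=159027  T[12][9]=9·1155+11880=22275  T[12][10]=10·55+1155=1705  T[12][11]=11·1+55=66  T[12][12]=12·0+1=1
B_11 = ΣS(11,k) = 1+1023+28501+145750+246730+179487+63987+11880+1155+55+1 = 678570
B_12 = ΣS(12,k) = 1+2047+86526+611501+1379400+1323652+627396+159027+22275+1705+66+1 = 4213597

678570, 4213597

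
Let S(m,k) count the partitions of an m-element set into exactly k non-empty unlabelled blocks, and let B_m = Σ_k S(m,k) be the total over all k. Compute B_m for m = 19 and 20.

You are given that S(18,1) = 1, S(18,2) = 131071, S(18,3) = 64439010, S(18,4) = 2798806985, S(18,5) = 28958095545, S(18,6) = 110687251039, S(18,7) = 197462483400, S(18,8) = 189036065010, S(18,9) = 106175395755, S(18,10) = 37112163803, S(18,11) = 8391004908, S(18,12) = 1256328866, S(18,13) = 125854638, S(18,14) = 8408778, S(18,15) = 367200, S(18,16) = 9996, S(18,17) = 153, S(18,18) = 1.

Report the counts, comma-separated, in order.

5832742205057, 51724158235372

r19: T_19,1=1×1+0=1; T_19,2=2×131071+1=262143; T_19,3=3×64439010+131071=193448101; T_19,4=4×2798806985+64439010=11259666950; T_19,5=5×28958095545+2798806985=147589284710; T_19,6=6×110687251039+28958095545=693081601779; T_19,7=7×197462483400+110687251039=1492924634839; T_19,8=8×189036065010+197462483400=1709751003480; T_19,9=9×106175395755+189036065010=1144614626805; T_19,10=10×37112163803+106175395755=477297033785; T_19,11=11×8391004908+37112163803=129413217791; T_19,12=12×1256328866+8391004908=23466951300; T_19,13=13×125854638+1256328866=2892439160; T_19,14=14×8408778+125854638=243577530; T_19,15=15×367200+8408778=13916778; T_19,16=16×9996+367200=527136; T_19,17=17×153+9996=12597; T_19,18=18×1+153=171; T_19,19=19×0+1=1
r20: T_20,1=1×1+0=1; T_20,2=2×262143+1=524287; T_20,3=3×193448101+262143=580606446; T_20,4=4×11259666950+193448101=45232115901; T_20,5=5×147589284710+11259666950=749206090500; T_20,6=6×693081601779+147589284710=4306078895384; T_20,7=7×1492924634839+693081601779=11143554045652; T_20,8=8×1709751003480+1492924634839=15170932662679; T_20,9=9×1144614626805+1709751003480=12011282644725; T_20,10=10×477297033785+1144614626805=5917584964655; T_20,11=11×129413217791+477297033785=1900842429486; T_20,12=12×23466951300+129413217791=411016633391; T_20,13=13×2892439160+23466951300=61068660380; T_20,14=14×243577530+2892439160=6302524580; T_20,15=15×13916778+243577530=452329200; T_20,16=16×527136+13916778=22350954; T_20,17=17×12597+527136=741285; T_20,18=18×171+12597=15675; T_20,19=19×1+171=190; T_20,20=20×0+1=1
B_19 = ΣS(19,k) = 1+262143+193448101+11259666950+147589284710+693081601779+1492924634839+1709751003480+1144614626805+477297033785+129413217791+23466951300+2892439160+243577530+13916778+527136+12597+171+1 = 5832742205057
B_20 = ΣS(20,k) = 1+524287+580606446+45232115901+749206090500+4306078895384+11143554045652+15170932662679+12011282644725+5917584964655+1900842429486+411016633391+61068660380+6302524580+452329200+22350954+741285+15675+190+1 = 51724158235372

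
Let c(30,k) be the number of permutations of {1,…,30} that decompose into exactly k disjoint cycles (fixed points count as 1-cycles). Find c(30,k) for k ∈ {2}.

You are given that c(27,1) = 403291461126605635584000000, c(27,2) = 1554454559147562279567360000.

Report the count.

@28  (28,1):403291461126605635584000000·27+0→10888869450418352160768000000, (28,2):1554454559147562279567360000·27+403291461126605635584000000→42373564558110787183902720000
@29  (29,1):10888869450418352160768000000·28+0→304888344611713860501504000000, (29,2):42373564558110787183902720000·28+10888869450418352160768000000→1197348677077520393310044160000
@30  (30,2):1197348677077520393310044160000·29+304888344611713860501504000000→35027999979859805266492784640000
Read c(30,2) = 35027999979859805266492784640000.

35027999979859805266492784640000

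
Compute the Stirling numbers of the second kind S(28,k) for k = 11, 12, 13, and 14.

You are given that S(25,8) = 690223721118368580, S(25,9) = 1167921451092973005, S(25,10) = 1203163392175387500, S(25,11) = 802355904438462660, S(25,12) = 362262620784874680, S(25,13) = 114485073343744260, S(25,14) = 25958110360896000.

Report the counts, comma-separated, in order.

r26: T_26,9=9×1167921451092973005+690223721118368580=11201516780955125625; T_26,10=10×1203163392175387500+1167921451092973005=13199555372846848005; T_26,11=11×802355904438462660+1203163392175387500=10029078340998476760; T_26,12=12×362262620784874680+802355904438462660=5149507353856958820; T_26,13=13×114485073343744260+362262620784874680=1850568574253550060; T_26,14=14×25958110360896000+114485073343744260=477898618396288260
r27: T_27,10=10×13199555372846848005+11201516780955125625=143197070509423605675; T_27,11=11×10029078340998476760+13199555372846848005=123519417123830092365; T_27,12=12×5149507353856958820+10029078340998476760=71823166587281982600; T_27,13=13×1850568574253550060+5149507353856958820=29206898819153109600; T_27,14=14×477898618396288260+1850568574253550060=8541149231801585700
r28: T_28,11=11×123519417123830092365+143197070509423605675=1501910658871554621690; T_28,12=12×71823166587281982600+123519417123830092365=985397416171213883565; T_28,13=13×29206898819153109600+71823166587281982600=451512851236272407400; T_28,14=14×8541149231801585700+29206898819153109600=148782988064375309400
Read S(28,11) = 1501910658871554621690, S(28,12) = 985397416171213883565, S(28,13) = 451512851236272407400, S(28,14) = 148782988064375309400.

1501910658871554621690, 985397416171213883565, 451512851236272407400, 148782988064375309400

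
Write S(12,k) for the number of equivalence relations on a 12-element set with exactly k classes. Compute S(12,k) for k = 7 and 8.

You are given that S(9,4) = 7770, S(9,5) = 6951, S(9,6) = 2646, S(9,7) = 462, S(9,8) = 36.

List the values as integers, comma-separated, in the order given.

[10] T[10,5]:5*6951+7770=42525 · T[10,6]:6*2646+6951=22827 · T[10,7]:7*462+2646=5880 · T[10,8]:8*36+462=750
[11] T[11,6]:6*22827+42525=179487 · T[11,7]:7*5880+22827=63987 · T[11,8]:8*750+5880=11880
[12] T[12,7]:7*63987+179487=627396 · T[12,8]:8*11880+63987=159027
Read S(12,7) = 627396, S(12,8) = 159027.

627396, 159027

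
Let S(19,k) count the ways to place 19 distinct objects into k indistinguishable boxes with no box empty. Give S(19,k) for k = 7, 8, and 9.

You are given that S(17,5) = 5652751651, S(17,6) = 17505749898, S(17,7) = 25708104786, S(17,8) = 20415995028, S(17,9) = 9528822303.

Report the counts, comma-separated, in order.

1492924634839, 1709751003480, 1144614626805

[18] T[18,6]:6*17505749898+5652751651=110687251039 · T[18,7]:7*25708104786+17505749898=197462483400 · T[18,8]:8*20415995028+25708104786=189036065010 · T[18,9]:9*9528822303+20415995028=106175395755
[19] T[19,7]:7*197462483400+110687251039=1492924634839 · T[19,8]:8*189036065010+197462483400=1709751003480 · T[19,9]:9*106175395755+189036065010=1144614626805
Read S(19,7) = 1492924634839, S(19,8) = 1709751003480, S(19,9) = 1144614626805.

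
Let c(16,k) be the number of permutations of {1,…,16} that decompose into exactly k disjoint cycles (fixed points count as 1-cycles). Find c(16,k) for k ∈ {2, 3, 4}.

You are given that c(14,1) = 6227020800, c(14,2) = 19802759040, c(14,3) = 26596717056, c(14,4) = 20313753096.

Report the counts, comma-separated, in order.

4339163001600, 6165817614720, 5056995703824

row 15: T[15][1]=14·6227020800+0=87178291200  T[15][2]=14·19802759040+6227020800=283465647360  T[15][3]=14·26596717056+19802759040=392156797824  T[15][4]=14·20313753096+26596717056=310989260400
row 16: T[16][2]=15·283465647360+87178291200=4339163001600  T[16][3]=15·392156797824+283465647360=6165817614720  T[16][4]=15·310989260400+392156797824=5056995703824
Read c(16,2) = 4339163001600, c(16,3) = 6165817614720, c(16,4) = 5056995703824.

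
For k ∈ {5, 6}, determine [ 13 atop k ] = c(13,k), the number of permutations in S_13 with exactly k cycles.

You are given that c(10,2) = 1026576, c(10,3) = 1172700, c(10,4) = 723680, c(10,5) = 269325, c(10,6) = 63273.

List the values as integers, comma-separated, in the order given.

r11: T_11,3=10×1172700+1026576=12753576; T_11,4=10×723680+1172700=8409500; T_11,5=10×269325+723680=3416930; T_11,6=10×63273+269325=902055
r12: T_12,4=11×8409500+12753576=105258076; T_12,5=11×3416930+8409500=45995730; T_12,6=11×902055+3416930=13339535
r13: T_13,5=12×45995730+105258076=657206836; T_13,6=12×13339535+45995730=206070150
Read c(13,5) = 657206836, c(13,6) = 206070150.

657206836, 206070150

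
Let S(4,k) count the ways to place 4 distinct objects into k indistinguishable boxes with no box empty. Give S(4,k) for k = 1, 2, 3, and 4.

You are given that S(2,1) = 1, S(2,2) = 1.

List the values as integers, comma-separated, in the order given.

1, 7, 6, 1

[3] T[3,1]:1*1+0=1 · T[3,2]:2*1+1=3 · T[3,3]:3*0+1=1
[4] T[4,1]:1*1+0=1 · T[4,2]:2*3+1=7 · T[4,3]:3*1+3=6 · T[4,4]:4*0+1=1
Read S(4,1) = 1, S(4,2) = 7, S(4,3) = 6, S(4,4) = 1.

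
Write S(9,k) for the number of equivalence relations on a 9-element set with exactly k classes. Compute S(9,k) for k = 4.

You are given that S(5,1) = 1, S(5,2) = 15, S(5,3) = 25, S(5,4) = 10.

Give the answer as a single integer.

i=6: T(6,1)=0+1·1=1 | T(6,2)=1+2·15=31 | T(6,3)=15+3·25=90 | T(6,4)=25+4·10=65
i=7: T(7,2)=1+2·31=63 | T(7,3)=31+3·90=301 | T(7,4)=90+4·65=350
i=8: T(8,3)=63+3·301=966 | T(8,4)=301+4·350=1701
i=9: T(9,4)=966+4·1701=7770
Read S(9,4) = 7770.

7770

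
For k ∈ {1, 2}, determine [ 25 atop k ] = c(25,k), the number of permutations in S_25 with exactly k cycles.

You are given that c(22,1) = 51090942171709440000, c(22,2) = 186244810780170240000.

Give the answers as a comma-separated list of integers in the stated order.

@23  (23,1):51090942171709440000·22+0→1124000727777607680000, (23,2):186244810780170240000·22+51090942171709440000→4148476779335454720000
@24  (24,1):1124000727777607680000·23+0→25852016738884976640000, (24,2):4148476779335454720000·23+1124000727777607680000→96538966652493066240000
@25  (25,1):25852016738884976640000·24+0→620448401733239439360000, (25,2):96538966652493066240000·24+25852016738884976640000→2342787216398718566400000
Read c(25,1) = 620448401733239439360000, c(25,2) = 2342787216398718566400000.

620448401733239439360000, 2342787216398718566400000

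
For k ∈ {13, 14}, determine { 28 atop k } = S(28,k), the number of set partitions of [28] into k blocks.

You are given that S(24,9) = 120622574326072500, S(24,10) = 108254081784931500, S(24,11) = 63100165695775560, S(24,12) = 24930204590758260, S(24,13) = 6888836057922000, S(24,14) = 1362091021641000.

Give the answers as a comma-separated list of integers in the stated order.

row 25: T[25][10]=10·108254081784931500+120622574326072500=1203163392175387500  T[25][11]=11·63100165695775560+108254081784931500=802355904438462660  T[25][12]=12·24930204590758260+63100165695775560=362262620784874680  T[25][13]=13·6888836057922000+24930204590758260=114485073343744260  T[25][14]=14·1362091021641000+6888836057922000=25958110360896000
row 26: T[26][11]=11·802355904438462660+1203163392175387500=10029078340998476760  T[26][12]=12·362262620784874680+802355904438462660=5149507353856958820  T[26][13]=13·114485073343744260+362262620784874680=1850568574253550060  T[26][14]=14·25958110360896000+114485073343744260=477898618396288260
row 27: T[27][12]=12·5149507353856958820+10029078340998476760=71823166587281982600  T[27][13]=13·1850568574253550060+5149507353856958820=29206898819153109600  T[27][14]=14·477898618396288260+1850568574253550060=8541149231801585700
row 28: T[28][13]=13·29206898819153109600+71823166587281982600=451512851236272407400  T[28][14]=14·8541149231801585700+29206898819153109600=148782988064375309400
Read S(28,13) = 451512851236272407400, S(28,14) = 148782988064375309400.

451512851236272407400, 148782988064375309400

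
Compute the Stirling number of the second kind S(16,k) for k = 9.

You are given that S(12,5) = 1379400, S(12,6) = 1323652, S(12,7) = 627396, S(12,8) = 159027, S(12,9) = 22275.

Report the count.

r13: T_13,6=6×1323652+1379400=9321312; T_13,7=7×627396+1323652=5715424; T_13,8=8×159027+627396=1899612; T_13,9=9×22275+159027=359502
r14: T_14,7=7×5715424+9321312=49329280; T_14,8=8×1899612+5715424=20912320; T_14,9=9×359502+1899612=5135130
r15: T_15,8=8×20912320+49329280=216627840; T_15,9=9×5135130+20912320=67128490
r16: T_16,9=9×67128490+216627840=820784250
Read S(16,9) = 820784250.

820784250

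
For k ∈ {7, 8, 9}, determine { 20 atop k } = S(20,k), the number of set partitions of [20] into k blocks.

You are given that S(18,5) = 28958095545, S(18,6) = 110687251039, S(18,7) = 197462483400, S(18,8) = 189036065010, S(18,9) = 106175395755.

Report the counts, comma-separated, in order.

@19  (19,6):110687251039·6+28958095545→693081601779, (19,7):197462483400·7+110687251039→1492924634839, (19,8):189036065010·8+197462483400→1709751003480, (19,9):106175395755·9+189036065010→1144614626805
@20  (20,7):1492924634839·7+693081601779→11143554045652, (20,8):1709751003480·8+1492924634839→15170932662679, (20,9):1144614626805·9+1709751003480→12011282644725
Read S(20,7) = 11143554045652, S(20,8) = 15170932662679, S(20,9) = 12011282644725.

11143554045652, 15170932662679, 12011282644725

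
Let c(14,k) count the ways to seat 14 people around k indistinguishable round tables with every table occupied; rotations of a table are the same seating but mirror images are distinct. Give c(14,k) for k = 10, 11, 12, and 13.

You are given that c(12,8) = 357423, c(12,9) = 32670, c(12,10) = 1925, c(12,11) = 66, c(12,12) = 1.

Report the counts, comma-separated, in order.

1474473, 91091, 3731, 91

[13] T[13,9]:12*32670+357423=749463 · T[13,10]:12*1925+32670=55770 · T[13,11]:12*66+1925=2717 · T[13,12]:12*1+66=78 · T[13,13]:12*0+1=1
[14] T[14,10]:13*55770+749463=1474473 · T[14,11]:13*2717+55770=91091 · T[14,12]:13*78+2717=3731 · T[14,13]:13*1+78=91
Read c(14,10) = 1474473, c(14,11) = 91091, c(14,12) = 3731, c(14,13) = 91.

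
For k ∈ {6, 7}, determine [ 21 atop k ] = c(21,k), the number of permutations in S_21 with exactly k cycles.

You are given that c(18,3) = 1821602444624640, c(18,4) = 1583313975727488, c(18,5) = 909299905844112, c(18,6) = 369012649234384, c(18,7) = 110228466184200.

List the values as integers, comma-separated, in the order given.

3599979517947607200, 1206647803780373360

[19] T[19,4]:18*1583313975727488+1821602444624640=30321254007719424 · T[19,5]:18*909299905844112+1583313975727488=17950712280921504 · T[19,6]:18*369012649234384+909299905844112=7551527592063024 · T[19,7]:18*110228466184200+369012649234384=2353125040549984
[20] T[20,5]:19*17950712280921504+30321254007719424=371384787345228000 · T[20,6]:19*7551527592063024+17950712280921504=161429736530118960 · T[20,7]:19*2353125040549984+7551527592063024=52260903362512720
[21] T[21,6]:20*161429736530118960+371384787345228000=3599979517947607200 · T[21,7]:20*52260903362512720+161429736530118960=1206647803780373360
Read c(21,6) = 3599979517947607200, c(21,7) = 1206647803780373360.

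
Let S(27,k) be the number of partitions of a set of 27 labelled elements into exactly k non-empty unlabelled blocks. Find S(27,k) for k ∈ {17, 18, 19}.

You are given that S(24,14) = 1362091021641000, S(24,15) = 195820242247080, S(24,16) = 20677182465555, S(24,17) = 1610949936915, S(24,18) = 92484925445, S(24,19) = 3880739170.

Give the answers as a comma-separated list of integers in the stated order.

35569317763922670, 3270191625210510, 229268487458010

[25] T[25,15]:15*195820242247080+1362091021641000=4299394655347200 · T[25,16]:16*20677182465555+195820242247080=526655161695960 · T[25,17]:17*1610949936915+20677182465555=48063331393110 · T[25,18]:18*92484925445+1610949936915=3275678594925 · T[25,19]:19*3880739170+92484925445=166218969675
[26] T[26,16]:16*526655161695960+4299394655347200=12725877242482560 · T[26,17]:17*48063331393110+526655161695960=1343731795378830 · T[26,18]:18*3275678594925+48063331393110=107025546101760 · T[26,19]:19*166218969675+3275678594925=6433839018750
[27] T[27,17]:17*1343731795378830+12725877242482560=35569317763922670 · T[27,18]:18*107025546101760+1343731795378830=3270191625210510 · T[27,19]:19*6433839018750+107025546101760=229268487458010
Read S(27,17) = 35569317763922670, S(27,18) = 3270191625210510, S(27,19) = 229268487458010.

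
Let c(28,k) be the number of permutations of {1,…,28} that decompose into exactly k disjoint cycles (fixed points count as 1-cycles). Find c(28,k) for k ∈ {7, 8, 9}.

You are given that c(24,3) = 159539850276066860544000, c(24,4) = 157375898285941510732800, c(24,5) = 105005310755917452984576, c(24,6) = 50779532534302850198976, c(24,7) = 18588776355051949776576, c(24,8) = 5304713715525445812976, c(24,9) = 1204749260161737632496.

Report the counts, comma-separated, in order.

[25] T[25,4]:24*157375898285941510732800+159539850276066860544000=3936561409138663118131200 · T[25,5]:24*105005310755917452984576+157375898285941510732800=2677503356427960382362624 · T[25,6]:24*50779532534302850198976+105005310755917452984576=1323714091579185857760000 · T[25,7]:24*18588776355051949776576+50779532534302850198976=496910165055549644836800 · T[25,8]:24*5304713715525445812976+18588776355051949776576=145901905527662649288000 · T[25,9]:24*1204749260161737632496+5304713715525445812976=34218695959407148992880
[26] T[26,5]:25*2677503356427960382362624+3936561409138663118131200=70874145319837672677196800 · T[26,6]:25*1323714091579185857760000+2677503356427960382362624=35770355645907606826362624 · T[26,7]:25*496910165055549644836800+1323714091579185857760000=13746468217967926978680000 · T[26,8]:25*145901905527662649288000+496910165055549644836800=4144457803247115877036800 · T[26,9]:25*34218695959407148992880+145901905527662649288000=1001369304512841374110000
[27] T[27,6]:26*35770355645907606826362624+70874145319837672677196800=1000903392113435450162625024 · T[27,7]:26*13746468217967926978680000+35770355645907606826362624=393178529313073708272042624 · T[27,8]:26*4144457803247115877036800+13746468217967926978680000=121502371102392939781636800 · T[27,9]:26*1001369304512841374110000+4144457803247115877036800=30180059720580991603896800
[28] T[28,7]:27*393178529313073708272042624+1000903392113435450162625024=11616723683566425573507775872 · T[28,8]:27*121502371102392939781636800+393178529313073708272042624=3673742549077683082376236224 · T[28,9]:27*30180059720580991603896800+121502371102392939781636800=936363983558079713086850400
Read c(28,7) = 11616723683566425573507775872, c(28,8) = 3673742549077683082376236224, c(28,9) = 936363983558079713086850400.

11616723683566425573507775872, 3673742549077683082376236224, 936363983558079713086850400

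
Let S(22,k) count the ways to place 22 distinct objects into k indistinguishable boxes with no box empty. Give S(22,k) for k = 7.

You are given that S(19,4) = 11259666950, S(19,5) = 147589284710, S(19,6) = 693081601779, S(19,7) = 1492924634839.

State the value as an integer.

r20: T_20,5=5×147589284710+11259666950=749206090500; T_20,6=6×693081601779+147589284710=4306078895384; T_20,7=7×1492924634839+693081601779=11143554045652
r21: T_21,6=6×4306078895384+749206090500=26585679462804; T_21,7=7×11143554045652+4306078895384=82310957214948
r22: T_22,7=7×82310957214948+26585679462804=602762379967440
Read S(22,7) = 602762379967440.

602762379967440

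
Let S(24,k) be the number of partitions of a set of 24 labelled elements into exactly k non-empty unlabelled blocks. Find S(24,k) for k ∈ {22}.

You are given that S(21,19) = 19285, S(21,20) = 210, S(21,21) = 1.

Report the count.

33902

r22: T_22,20=20×210+19285=23485; T_22,21=21×1+210=231; T_22,22=22×0+1=1
r23: T_23,21=21×231+23485=28336; T_23,22=22×1+231=253
r24: T_24,22=22×253+28336=33902
Read S(24,22) = 33902.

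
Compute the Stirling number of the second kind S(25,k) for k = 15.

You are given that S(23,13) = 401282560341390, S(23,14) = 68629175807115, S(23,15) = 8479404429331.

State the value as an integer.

@24  (24,14):68629175807115·14+401282560341390→1362091021641000, (24,15):8479404429331·15+68629175807115→195820242247080
@25  (25,15):195820242247080·15+1362091021641000→4299394655347200
Read S(25,15) = 4299394655347200.

4299394655347200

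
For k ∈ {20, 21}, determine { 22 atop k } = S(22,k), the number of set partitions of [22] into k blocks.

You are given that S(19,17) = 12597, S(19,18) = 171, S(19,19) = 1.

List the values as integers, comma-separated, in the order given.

23485, 231

@20  (20,18):171·18+12597→15675, (20,19):1·19+171→190, (20,20):0·20+1→1
@21  (21,19):190·19+15675→19285, (21,20):1·20+190→210, (21,21):0·21+1→1
@22  (22,20):210·20+19285→23485, (22,21):1·21+210→231
Read S(22,20) = 23485, S(22,21) = 231.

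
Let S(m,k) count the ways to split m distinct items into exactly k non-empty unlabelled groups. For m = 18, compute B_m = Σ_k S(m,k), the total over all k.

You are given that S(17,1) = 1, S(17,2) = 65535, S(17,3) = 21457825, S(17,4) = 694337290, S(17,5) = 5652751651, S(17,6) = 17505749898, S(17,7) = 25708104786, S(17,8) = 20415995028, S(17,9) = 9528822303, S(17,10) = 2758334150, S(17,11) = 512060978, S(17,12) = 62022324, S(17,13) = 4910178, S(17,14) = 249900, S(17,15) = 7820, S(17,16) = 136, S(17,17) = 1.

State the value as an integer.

row 18: T[18][1]=1·1+0=1  T[18][2]=2·65535+1=131071  T[18][3]=3·21457825+65535=64439010  T[18][4]=4·694337290+21457825=2798806985  T[18][5]=5·5652751651+694337290=28958095545  T[18][6]=6·17505749898+5652751651=110687251039  T[18][7]=7·25708104786+17505749898=197462483400  T[18][8]=8·20415995028+25708104786=189036065010  T[18][9]=9·9528822303+20415995028=106175395755  T[18][10]=10·2758334150+9528822303=37112163803  T[18][11]=11·512060978+2758334150=8391004908  T[18][12]=12·62022324+512060978=1256328866  T[18][13]=13·4910178+62022324=125854638  T[18][14]=14·249900+4910178=8408778  T[18][15]=15·7820+249900=367200  T[18][16]=16·136+7820=9996  T[18][17]=17·1+136=153  T[18][18]=18·0+1=1
B_18 = ΣS(18,k) = 1+131071+64439010+2798806985+28958095545+110687251039+197462483400+189036065010+106175395755+37112163803+8391004908+1256328866+125854638+8408778+367200+9996+153+1 = 682076806159

682076806159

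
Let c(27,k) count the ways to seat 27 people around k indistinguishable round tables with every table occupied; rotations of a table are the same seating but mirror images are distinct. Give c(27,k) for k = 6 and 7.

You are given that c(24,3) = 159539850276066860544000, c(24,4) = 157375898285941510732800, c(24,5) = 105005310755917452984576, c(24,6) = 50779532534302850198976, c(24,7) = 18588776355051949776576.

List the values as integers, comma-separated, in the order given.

row 25: T[25][4]=24·157375898285941510732800+159539850276066860544000=3936561409138663118131200  T[25][5]=24·105005310755917452984576+157375898285941510732800=2677503356427960382362624  T[25][6]=24·50779532534302850198976+105005310755917452984576=1323714091579185857760000  T[25][7]=24·18588776355051949776576+50779532534302850198976=496910165055549644836800
row 26: T[26][5]=25·2677503356427960382362624+3936561409138663118131200=70874145319837672677196800  T[26][6]=25·1323714091579185857760000+2677503356427960382362624=35770355645907606826362624  T[26][7]=25·496910165055549644836800+1323714091579185857760000=13746468217967926978680000
row 27: T[27][6]=26·35770355645907606826362624+70874145319837672677196800=1000903392113435450162625024  T[27][7]=26·13746468217967926978680000+35770355645907606826362624=393178529313073708272042624
Read c(27,6) = 1000903392113435450162625024, c(27,7) = 393178529313073708272042624.

1000903392113435450162625024, 393178529313073708272042624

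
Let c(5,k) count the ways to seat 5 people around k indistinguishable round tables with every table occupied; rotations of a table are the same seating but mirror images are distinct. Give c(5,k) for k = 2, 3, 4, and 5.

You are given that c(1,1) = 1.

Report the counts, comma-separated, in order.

50, 35, 10, 1

[2] T[2,1]:1*1+0=1 · T[2,2]:1*0+1=1
[3] T[3,1]:2*1+0=2 · T[3,2]:2*1+1=3 · T[3,3]:2*0+1=1
[4] T[4,1]:3*2+0=6 · T[4,2]:3*3+2=11 · T[4,3]:3*1+3=6 · T[4,4]:3*0+1=1
[5] T[5,2]:4*11+6=50 · T[5,3]:4*6+11=35 · T[5,4]:4*1+6=10 · T[5,5]:4*0+1=1
Read c(5,2) = 50, c(5,3) = 35, c(5,4) = 10, c(5,5) = 1.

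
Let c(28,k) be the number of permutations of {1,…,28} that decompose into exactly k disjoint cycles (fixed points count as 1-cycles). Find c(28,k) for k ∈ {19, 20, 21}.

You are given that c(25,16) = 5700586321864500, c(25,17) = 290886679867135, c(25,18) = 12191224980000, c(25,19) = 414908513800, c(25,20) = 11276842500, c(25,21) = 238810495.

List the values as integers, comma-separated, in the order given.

60383004803151030, 2280730371654735, 71603372991150

row 26: T[26][17]=25·290886679867135+5700586321864500=12972753318542875  T[26][18]=25·12191224980000+290886679867135=595667304367135  T[26][19]=25·414908513800+12191224980000=22563937825000  T[26][20]=25·11276842500+414908513800=696829576300  T[26][21]=25·238810495+11276842500=17247104875
row 27: T[27][18]=26·595667304367135+12972753318542875=28460103232088385  T[27][19]=26·22563937825000+595667304367135=1182329687817135  T[27][20]=26·696829576300+22563937825000=40681506808800  T[27][21]=26·17247104875+696829576300=1145254303050
row 28: T[28][19]=27·1182329687817135+28460103232088385=60383004803151030  T[28][20]=27·40681506808800+1182329687817135=2280730371654735  T[28][21]=27·1145254303050+40681506808800=71603372991150
Read c(28,19) = 60383004803151030, c(28,20) = 2280730371654735, c(28,21) = 71603372991150.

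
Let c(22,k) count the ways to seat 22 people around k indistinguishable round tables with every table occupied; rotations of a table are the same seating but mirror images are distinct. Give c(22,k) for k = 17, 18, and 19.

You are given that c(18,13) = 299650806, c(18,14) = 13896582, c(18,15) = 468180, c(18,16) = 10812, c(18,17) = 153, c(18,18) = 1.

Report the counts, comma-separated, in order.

2792167686, 79721796, 1689765

r19: T_19,14=18×13896582+299650806=549789282; T_19,15=18×468180+13896582=22323822; T_19,16=18×10812+468180=662796; T_19,17=18×153+10812=13566; T_19,18=18×1+153=171; T_19,19=18×0+1=1
r20: T_20,15=19×22323822+549789282=973941900; T_20,16=19×662796+22323822=34916946; T_20,17=19×13566+662796=920550; T_20,18=19×171+13566=16815; T_20,19=19×1+171=190
r21: T_21,16=20×34916946+973941900=1672280820; T_21,17=20×920550+34916946=53327946; T_21,18=20×16815+920550=1256850; T_21,19=20×190+16815=20615
r22: T_22,17=21×53327946+1672280820=2792167686; T_22,18=21×1256850+53327946=79721796; T_22,19=21×20615+1256850=1689765
Read c(22,17) = 2792167686, c(22,18) = 79721796, c(22,19) = 1689765.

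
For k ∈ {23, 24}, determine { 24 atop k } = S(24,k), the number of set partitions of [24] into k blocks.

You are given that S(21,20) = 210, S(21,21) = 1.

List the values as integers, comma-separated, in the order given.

276, 1

i=22: T(22,21)=210+21·1=231 | T(22,22)=1+22·0=1
i=23: T(23,22)=231+22·1=253 | T(23,23)=1+23·0=1
i=24: T(24,23)=253+23·1=276 | T(24,24)=1+24·0=1
Read S(24,23) = 276, S(24,24) = 1.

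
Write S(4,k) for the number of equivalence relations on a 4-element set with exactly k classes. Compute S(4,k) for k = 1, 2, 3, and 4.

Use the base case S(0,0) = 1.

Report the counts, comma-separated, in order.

r1: T_1,1=1×0+1=1
r2: T_2,1=1×1+0=1; T_2,2=2×0+1=1
r3: T_3,1=1×1+0=1; T_3,2=2×1+1=3; T_3,3=3×0+1=1
r4: T_4,1=1×1+0=1; T_4,2=2×3+1=7; T_4,3=3×1+3=6; T_4,4=4×0+1=1
Read S(4,1) = 1, S(4,2) = 7, S(4,3) = 6, S(4,4) = 1.

1, 7, 6, 1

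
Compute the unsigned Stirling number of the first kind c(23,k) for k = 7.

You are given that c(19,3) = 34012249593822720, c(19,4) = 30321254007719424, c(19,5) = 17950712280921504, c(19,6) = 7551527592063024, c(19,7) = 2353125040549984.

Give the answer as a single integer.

i=20: T(20,4)=34012249593822720+19·30321254007719424=610116075740491776 | T(20,5)=30321254007719424+19·17950712280921504=371384787345228000 | T(20,6)=17950712280921504+19·7551527592063024=161429736530118960 | T(20,7)=7551527592063024+19·2353125040549984=52260903362512720
i=21: T(21,5)=610116075740491776+20·371384787345228000=8037811822645051776 | T(21,6)=371384787345228000+20·161429736530118960=3599979517947607200 | T(21,7)=161429736530118960+20·52260903362512720=1206647803780373360
i=22: T(22,6)=8037811822645051776+21·3599979517947607200=83637381699544802976 | T(22,7)=3599979517947607200+21·1206647803780373360=28939583397335447760
i=23: T(23,7)=83637381699544802976+22·28939583397335447760=720308216440924653696
Read c(23,7) = 720308216440924653696.

720308216440924653696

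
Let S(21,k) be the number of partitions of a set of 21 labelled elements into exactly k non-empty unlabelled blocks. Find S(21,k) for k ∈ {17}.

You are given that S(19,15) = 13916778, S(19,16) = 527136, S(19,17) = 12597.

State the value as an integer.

@20  (20,16):527136·16+13916778→22350954, (20,17):12597·17+527136→741285
@21  (21,17):741285·17+22350954→34952799
Read S(21,17) = 34952799.

34952799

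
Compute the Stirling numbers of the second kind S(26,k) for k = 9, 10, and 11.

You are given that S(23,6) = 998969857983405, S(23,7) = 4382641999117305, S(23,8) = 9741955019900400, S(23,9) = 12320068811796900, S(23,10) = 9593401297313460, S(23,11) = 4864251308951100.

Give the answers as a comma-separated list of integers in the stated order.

@24  (24,7):4382641999117305·7+998969857983405→31677463851804540, (24,8):9741955019900400·8+4382641999117305→82318282158320505, (24,9):12320068811796900·9+9741955019900400→120622574326072500, (24,10):9593401297313460·10+12320068811796900→108254081784931500, (24,11):4864251308951100·11+9593401297313460→63100165695775560
@25  (25,8):82318282158320505·8+31677463851804540→690223721118368580, (25,9):120622574326072500·9+82318282158320505→1167921451092973005, (25,10):108254081784931500·10+120622574326072500→1203163392175387500, (25,11):63100165695775560·11+108254081784931500→802355904438462660
@26  (26,9):1167921451092973005·9+690223721118368580→11201516780955125625, (26,10):1203163392175387500·10+1167921451092973005→13199555372846848005, (26,11):802355904438462660·11+1203163392175387500→10029078340998476760
Read S(26,9) = 11201516780955125625, S(26,10) = 13199555372846848005, S(26,11) = 10029078340998476760.

11201516780955125625, 13199555372846848005, 10029078340998476760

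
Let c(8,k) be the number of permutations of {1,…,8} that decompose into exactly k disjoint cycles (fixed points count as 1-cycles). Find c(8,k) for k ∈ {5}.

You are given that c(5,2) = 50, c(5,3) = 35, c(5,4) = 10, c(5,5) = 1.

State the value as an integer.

row 6: T[6][3]=5·35+50=225  T[6][4]=5·10+35=85  T[6][5]=5·1+10=15
row 7: T[7][4]=6·85+225=735  T[7][5]=6·15+85=175
row 8: T[8][5]=7·175+735=1960
Read c(8,5) = 1960.

1960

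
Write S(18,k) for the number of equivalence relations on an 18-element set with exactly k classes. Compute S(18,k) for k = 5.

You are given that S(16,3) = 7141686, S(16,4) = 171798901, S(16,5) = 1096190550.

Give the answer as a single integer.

[17] T[17,4]:4*171798901+7141686=694337290 · T[17,5]:5*1096190550+171798901=5652751651
[18] T[18,5]:5*5652751651+694337290=28958095545
Read S(18,5) = 28958095545.

28958095545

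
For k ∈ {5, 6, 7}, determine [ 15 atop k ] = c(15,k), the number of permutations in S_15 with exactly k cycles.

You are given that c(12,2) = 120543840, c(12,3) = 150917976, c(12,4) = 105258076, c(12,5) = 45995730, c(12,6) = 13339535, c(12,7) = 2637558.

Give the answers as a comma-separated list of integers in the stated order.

159721605680, 56663366760, 14409322928

r13: T_13,3=12×150917976+120543840=1931559552; T_13,4=12×105258076+150917976=1414014888; T_13,5=12×45995730+105258076=657206836; T_13,6=12×13339535+45995730=206070150; T_13,7=12×2637558+13339535=44990231
r14: T_14,4=13×1414014888+1931559552=20313753096; T_14,5=13×657206836+1414014888=9957703756; T_14,6=13×206070150+657206836=3336118786; T_14,7=13×44990231+206070150=790943153
r15: T_15,5=14×9957703756+20313753096=159721605680; T_15,6=14×3336118786+9957703756=56663366760; T_15,7=14×790943153+3336118786=14409322928
Read c(15,5) = 159721605680, c(15,6) = 56663366760, c(15,7) = 14409322928.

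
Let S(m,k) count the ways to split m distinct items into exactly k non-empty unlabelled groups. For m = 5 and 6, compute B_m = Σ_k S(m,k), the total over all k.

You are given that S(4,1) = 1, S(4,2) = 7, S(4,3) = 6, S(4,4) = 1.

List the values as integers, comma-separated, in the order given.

r5: T_5,1=1×1+0=1; T_5,2=2×7+1=15; T_5,3=3×6+7=25; T_5,4=4×1+6=10; T_5,5=5×0+1=1
r6: T_6,1=1×1+0=1; T_6,2=2×15+1=31; T_6,3=3×25+15=90; T_6,4=4×10+25=65; T_6,5=5×1+10=15; T_6,6=6×0+1=1
B_5 = ΣS(5,k) = 1+15+25+10+1 = 52
B_6 = ΣS(6,k) = 1+31+90+65+15+1 = 203

52, 203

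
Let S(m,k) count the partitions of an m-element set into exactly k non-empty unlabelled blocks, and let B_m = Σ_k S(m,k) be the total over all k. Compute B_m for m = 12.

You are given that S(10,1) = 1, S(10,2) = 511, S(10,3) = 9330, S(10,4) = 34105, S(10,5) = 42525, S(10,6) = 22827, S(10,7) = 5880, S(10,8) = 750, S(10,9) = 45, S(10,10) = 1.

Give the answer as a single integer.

4213597

@11  (11,1):1·1+0→1, (11,2):511·2+1→1023, (11,3):9330·3+511→28501, (11,4):34105·4+9330→145750, (11,5):42525·5+34105→246730, (11,6):22827·6+42525→179487, (11,7):5880·7+22827→63987, (11,8):750·8+5880→11880, (11,9):45·9+750→1155, (11,10):1·10+45→55, (11,11):0·11+1→1
@12  (12,1):1·1+0→1, (12,2):1023·2+1→2047, (12,3):28501·3+1023→86526, (12,4):145750·4+28501→611501, (12,5):246730·5+145750→1379400, (12,6):179487·6+246730→1323652, (12,7):63987·7+179487→627396, (12,8):11880·8+63987→159027, (12,9):1155·9+11880→22275, (12,10):55·10+1155→1705, (12,11):1·11+55→66, (12,12):0·12+1→1
B_12 = ΣS(12,k) = 1+2047+86526+611501+1379400+1323652+627396+159027+22275+1705+66+1 = 4213597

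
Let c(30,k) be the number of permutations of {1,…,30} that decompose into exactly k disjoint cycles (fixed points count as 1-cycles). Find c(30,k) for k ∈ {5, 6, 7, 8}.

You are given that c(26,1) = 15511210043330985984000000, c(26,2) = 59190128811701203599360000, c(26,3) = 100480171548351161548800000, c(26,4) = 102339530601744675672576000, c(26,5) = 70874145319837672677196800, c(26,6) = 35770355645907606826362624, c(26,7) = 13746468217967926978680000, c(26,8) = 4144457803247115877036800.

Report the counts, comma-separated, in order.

i=27: T(27,2)=15511210043330985984000000+26·59190128811701203599360000=1554454559147562279567360000 | T(27,3)=59190128811701203599360000+26·100480171548351161548800000=2671674589068831403868160000 | T(27,4)=100480171548351161548800000+26·102339530601744675672576000=2761307967193712729035776000 | T(27,5)=102339530601744675672576000+26·70874145319837672677196800=1945067308917524165279692800 | T(27,6)=70874145319837672677196800+26·35770355645907606826362624=1000903392113435450162625024 | T(27,7)=35770355645907606826362624+26·13746468217967926978680000=393178529313073708272042624 | T(27,8)=13746468217967926978680000+26·4144457803247115877036800=121502371102392939781636800
i=28: T(28,3)=1554454559147562279567360000+27·2671674589068831403868160000=73689668464006010184007680000 | T(28,4)=2671674589068831403868160000+27·2761307967193712729035776000=77226989703299075087834112000 | T(28,5)=2761307967193712729035776000+27·1945067308917524165279692800=55278125307966865191587481600 | T(28,6)=1945067308917524165279692800+27·1000903392113435450162625024=28969458895980281319670568448 | T(28,7)=1000903392113435450162625024+27·393178529313073708272042624=11616723683566425573507775872 | T(28,8)=393178529313073708272042624+27·121502371102392939781636800=3673742549077683082376236224
i=29: T(29,4)=73689668464006010184007680000+28·77226989703299075087834112000=2236045380156380112643362816000 | T(29,5)=77226989703299075087834112000+28·55278125307966865191587481600=1625014498326371300452283596800 | T(29,6)=55278125307966865191587481600+28·28969458895980281319670568448=866422974395414742142363398144 | T(29,7)=28969458895980281319670568448+28·11616723683566425573507775872=354237722035840197377888292864 | T(29,8)=11616723683566425573507775872+28·3673742549077683082376236224=114481515057741551880042390144
i=30: T(30,5)=2236045380156380112643362816000+29·1625014498326371300452283596800=49361465831621147825759587123200 | T(30,6)=1625014498326371300452283596800+29·866422974395414742142363398144=26751280755793398822580822142976 | T(30,7)=866422974395414742142363398144+29·354237722035840197377888292864=11139316913434780466101123891200 | T(30,8)=354237722035840197377888292864+29·114481515057741551880042390144=3674201658710345201899117607040
Read c(30,5) = 49361465831621147825759587123200, c(30,6) = 26751280755793398822580822142976, c(30,7) = 11139316913434780466101123891200, c(30,8) = 3674201658710345201899117607040.

49361465831621147825759587123200, 26751280755793398822580822142976, 11139316913434780466101123891200, 3674201658710345201899117607040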